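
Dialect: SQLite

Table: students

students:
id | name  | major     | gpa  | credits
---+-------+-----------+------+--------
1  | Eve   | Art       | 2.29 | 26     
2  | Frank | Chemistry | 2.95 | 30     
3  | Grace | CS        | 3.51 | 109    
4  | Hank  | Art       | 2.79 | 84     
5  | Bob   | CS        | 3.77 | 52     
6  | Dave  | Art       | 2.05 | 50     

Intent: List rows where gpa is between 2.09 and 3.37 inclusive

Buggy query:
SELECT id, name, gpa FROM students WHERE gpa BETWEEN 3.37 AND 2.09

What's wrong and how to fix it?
Bug: The bounds are reversed; BETWEEN a AND b requires a <= b to match anything

Fix: Write BETWEEN 2.09 AND 3.37

Corrected query:
SELECT id, name, gpa FROM students WHERE gpa BETWEEN 2.09 AND 3.37

Result:
id | name  | gpa 
---+-------+-----
1  | Eve   | 2.29
2  | Frank | 2.95
4  | Hank  | 2.79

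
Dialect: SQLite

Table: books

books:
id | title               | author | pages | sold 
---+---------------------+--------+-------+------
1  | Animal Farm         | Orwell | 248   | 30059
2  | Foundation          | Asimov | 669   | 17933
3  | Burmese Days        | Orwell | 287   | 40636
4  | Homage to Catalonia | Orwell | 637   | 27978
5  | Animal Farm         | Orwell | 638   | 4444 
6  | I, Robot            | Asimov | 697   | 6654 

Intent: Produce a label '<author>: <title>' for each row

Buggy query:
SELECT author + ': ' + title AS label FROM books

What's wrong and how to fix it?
Bug: '+' is numeric addition; on text columns SQLite converts them to 0 instead of concatenating

Fix: Replace + with || to concatenate text

Corrected query:
SELECT author || ': ' || title AS label FROM books

Result:
label                      
---------------------------
Orwell: Animal Farm        
Asimov: Foundation         
Orwell: Burmese Days       
Orwell: Homage to Catalonia
Orwell: Animal Farm        
Asimov: I, Robot           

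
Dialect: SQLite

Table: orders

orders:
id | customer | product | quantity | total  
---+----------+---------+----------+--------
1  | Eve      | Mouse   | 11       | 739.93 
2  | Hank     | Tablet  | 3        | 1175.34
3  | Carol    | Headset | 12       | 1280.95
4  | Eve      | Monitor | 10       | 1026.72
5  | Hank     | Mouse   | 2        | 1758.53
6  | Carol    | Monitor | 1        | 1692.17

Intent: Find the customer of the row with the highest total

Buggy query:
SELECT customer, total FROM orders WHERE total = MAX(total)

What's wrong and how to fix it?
Bug: WHERE is evaluated per row; an aggregate over the whole table isn't defined there

Fix: Wrap MAX in a scalar subquery so WHERE compares against a single value

Corrected query:
SELECT customer, total FROM orders WHERE total = (SELECT MAX(total) FROM orders)

Result:
customer | total  
---------+--------
Hank     | 1758.53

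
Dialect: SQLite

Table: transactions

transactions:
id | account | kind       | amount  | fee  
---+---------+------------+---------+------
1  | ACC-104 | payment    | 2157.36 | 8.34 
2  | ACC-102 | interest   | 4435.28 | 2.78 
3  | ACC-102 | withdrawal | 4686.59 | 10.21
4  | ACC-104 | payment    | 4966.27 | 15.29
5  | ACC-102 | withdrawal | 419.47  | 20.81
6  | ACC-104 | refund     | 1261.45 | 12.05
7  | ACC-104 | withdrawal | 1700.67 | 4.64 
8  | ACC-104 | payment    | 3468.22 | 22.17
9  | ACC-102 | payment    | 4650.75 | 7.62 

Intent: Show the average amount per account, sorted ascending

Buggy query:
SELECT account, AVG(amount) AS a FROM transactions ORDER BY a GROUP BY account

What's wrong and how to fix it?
Bug: GROUP BY must precede ORDER BY

Fix: Move ORDER BY to the end, after GROUP BY

Corrected query:
SELECT account, AVG(amount) AS a FROM transactions GROUP BY account ORDER BY a

Result:
account | a        
--------+----------
ACC-104 | 2710.794 
ACC-102 | 3548.0225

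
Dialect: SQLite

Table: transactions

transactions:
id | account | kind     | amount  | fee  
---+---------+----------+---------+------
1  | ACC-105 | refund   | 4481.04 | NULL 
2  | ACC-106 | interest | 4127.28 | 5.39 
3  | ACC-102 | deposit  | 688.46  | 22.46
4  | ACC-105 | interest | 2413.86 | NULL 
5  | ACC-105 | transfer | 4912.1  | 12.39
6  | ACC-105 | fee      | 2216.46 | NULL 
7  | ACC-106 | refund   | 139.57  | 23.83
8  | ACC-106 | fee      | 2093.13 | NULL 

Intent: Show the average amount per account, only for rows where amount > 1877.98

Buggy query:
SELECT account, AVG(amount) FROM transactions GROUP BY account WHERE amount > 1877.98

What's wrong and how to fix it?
Bug: Row-level WHERE must come before GROUP BY in the clause order

Fix: Place WHERE between FROM and GROUP BY

Corrected query:
SELECT account, AVG(amount) FROM transactions WHERE amount > 1877.98 GROUP BY account

Result:
account | AVG(amount)
--------+------------
ACC-105 | 3505.865   
ACC-106 | 3110.205   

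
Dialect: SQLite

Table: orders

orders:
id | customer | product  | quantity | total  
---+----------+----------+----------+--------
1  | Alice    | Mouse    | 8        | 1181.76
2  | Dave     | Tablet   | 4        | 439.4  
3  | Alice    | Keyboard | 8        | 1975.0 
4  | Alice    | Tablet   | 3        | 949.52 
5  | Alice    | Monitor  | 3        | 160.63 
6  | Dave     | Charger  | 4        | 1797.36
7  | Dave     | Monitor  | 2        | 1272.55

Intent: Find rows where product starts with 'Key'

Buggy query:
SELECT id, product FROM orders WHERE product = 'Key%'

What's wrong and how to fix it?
Bug: '=' compares the literal string including the % character; pattern matching needs LIKE

Fix: Replace '=' with LIKE so 'Key%' is treated as a pattern

Corrected query:
SELECT id, product FROM orders WHERE product LIKE 'Key%'

Result:
id | product 
---+---------
3  | Keyboard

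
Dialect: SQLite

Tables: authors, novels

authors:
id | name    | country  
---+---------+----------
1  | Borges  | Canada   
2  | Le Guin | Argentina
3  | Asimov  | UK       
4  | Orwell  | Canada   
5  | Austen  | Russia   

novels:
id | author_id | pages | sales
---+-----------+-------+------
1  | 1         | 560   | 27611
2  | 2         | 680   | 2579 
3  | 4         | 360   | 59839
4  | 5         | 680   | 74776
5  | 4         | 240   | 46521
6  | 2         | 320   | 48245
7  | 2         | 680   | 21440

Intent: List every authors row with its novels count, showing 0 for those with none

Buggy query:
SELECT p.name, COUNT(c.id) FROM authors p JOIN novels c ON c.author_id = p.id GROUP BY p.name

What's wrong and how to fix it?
Bug: An inner join excludes parents with zero children

Fix: Use LEFT JOIN so parents without children still appear (COUNT(c.id) gives 0)

Corrected query:
SELECT p.name, COUNT(c.id) FROM authors p LEFT JOIN novels c ON c.author_id = p.id GROUP BY p.name

Result:
name    | COUNT(c.id)
--------+------------
Asimov  | 0          
Austen  | 1          
Borges  | 1          
Le Guin | 3          
Orwell  | 2          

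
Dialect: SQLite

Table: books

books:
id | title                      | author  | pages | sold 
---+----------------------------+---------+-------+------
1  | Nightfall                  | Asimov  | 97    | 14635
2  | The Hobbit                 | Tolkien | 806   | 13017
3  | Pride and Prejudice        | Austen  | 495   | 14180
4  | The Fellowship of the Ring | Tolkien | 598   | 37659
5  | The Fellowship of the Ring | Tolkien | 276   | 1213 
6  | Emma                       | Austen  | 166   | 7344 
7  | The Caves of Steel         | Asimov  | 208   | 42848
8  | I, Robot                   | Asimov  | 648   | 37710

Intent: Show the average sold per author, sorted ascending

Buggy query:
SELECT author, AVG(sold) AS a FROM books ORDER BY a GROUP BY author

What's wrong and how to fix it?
Bug: ORDER BY appears before GROUP BY; SQL clause order requires GROUP BY first

Fix: Move ORDER BY to the end, after GROUP BY

Corrected query:
SELECT author, AVG(sold) AS a FROM books GROUP BY author ORDER BY a

Result:
author  | a           
--------+-------------
Austen  | 10762       
Tolkien | 17296.333333
Asimov  | 31731       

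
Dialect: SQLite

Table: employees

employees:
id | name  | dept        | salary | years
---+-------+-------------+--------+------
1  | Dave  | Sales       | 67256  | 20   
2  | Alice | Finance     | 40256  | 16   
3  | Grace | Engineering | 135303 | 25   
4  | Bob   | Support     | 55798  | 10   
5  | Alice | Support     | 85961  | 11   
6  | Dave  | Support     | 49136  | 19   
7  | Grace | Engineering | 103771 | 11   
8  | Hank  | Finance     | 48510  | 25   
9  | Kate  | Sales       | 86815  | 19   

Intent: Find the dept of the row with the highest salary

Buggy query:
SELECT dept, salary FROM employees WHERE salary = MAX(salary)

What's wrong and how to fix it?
Bug: WHERE is evaluated per row; an aggregate over the whole table isn't defined there

Fix: Use a subquery: WHERE salary = (SELECT MAX(salary) FROM employees)

Corrected query:
SELECT dept, salary FROM employees WHERE salary = (SELECT MAX(salary) FROM employees)

Result:
dept        | salary
------------+-------
Engineering | 135303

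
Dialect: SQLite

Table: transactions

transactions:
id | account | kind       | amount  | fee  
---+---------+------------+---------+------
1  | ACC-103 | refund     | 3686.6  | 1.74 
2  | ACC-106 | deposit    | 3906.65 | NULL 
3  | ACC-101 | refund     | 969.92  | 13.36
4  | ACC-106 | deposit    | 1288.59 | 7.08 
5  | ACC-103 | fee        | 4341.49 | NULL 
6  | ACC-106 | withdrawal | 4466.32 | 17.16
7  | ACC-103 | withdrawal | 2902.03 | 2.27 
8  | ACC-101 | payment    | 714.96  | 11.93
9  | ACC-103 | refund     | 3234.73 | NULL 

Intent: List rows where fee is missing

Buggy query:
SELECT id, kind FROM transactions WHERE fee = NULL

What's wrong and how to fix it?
Bug: Comparing to NULL with '=' never matches; NULL = NULL is unknown, not true

Fix: Replace '= NULL' with 'IS NULL'

Corrected query:
SELECT id, kind FROM transactions WHERE fee IS NULL

Result:
id | kind   
---+--------
2  | deposit
5  | fee    
9  | refund 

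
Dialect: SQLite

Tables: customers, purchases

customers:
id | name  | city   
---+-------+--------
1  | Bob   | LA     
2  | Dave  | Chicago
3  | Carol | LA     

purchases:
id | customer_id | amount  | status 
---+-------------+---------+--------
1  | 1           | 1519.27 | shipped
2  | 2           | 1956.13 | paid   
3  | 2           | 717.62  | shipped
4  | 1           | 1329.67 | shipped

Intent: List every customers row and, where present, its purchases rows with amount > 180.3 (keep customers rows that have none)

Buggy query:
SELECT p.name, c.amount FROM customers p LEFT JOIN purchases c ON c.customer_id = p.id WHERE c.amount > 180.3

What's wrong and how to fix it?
Bug: A WHERE condition on the right-hand table after LEFT JOIN drops unmatched parents

Fix: Put 'c.amount > 180.3' in the JOIN's ON clause instead of WHERE

Corrected query:
SELECT p.name, c.amount FROM customers p LEFT JOIN purchases c ON c.customer_id = p.id AND c.amount > 180.3

Result:
name  | amount 
------+--------
Bob   | 1329.67
Bob   | 1519.27
Dave  | 717.62 
Dave  | 1956.13
Carol | NULL   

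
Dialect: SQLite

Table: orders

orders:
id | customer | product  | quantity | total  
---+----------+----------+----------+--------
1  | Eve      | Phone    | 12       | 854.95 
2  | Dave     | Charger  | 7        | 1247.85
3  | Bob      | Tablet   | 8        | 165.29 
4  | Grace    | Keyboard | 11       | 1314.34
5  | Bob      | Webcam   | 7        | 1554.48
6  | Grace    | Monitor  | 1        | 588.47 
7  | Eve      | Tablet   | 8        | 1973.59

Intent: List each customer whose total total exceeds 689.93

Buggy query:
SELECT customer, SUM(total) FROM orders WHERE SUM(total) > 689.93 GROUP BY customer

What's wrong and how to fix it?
Bug: WHERE runs before GROUP BY, so aggregates aren't available there

Fix: Use HAVING (which filters groups after aggregation) instead of WHERE

Corrected query:
SELECT customer, SUM(total) FROM orders GROUP BY customer HAVING SUM(total) > 689.93

Result:
customer | SUM(total)
---------+-----------
Bob      | 1719.77   
Dave     | 1247.85   
Eve      | 2828.54   
Grace    | 1902.81   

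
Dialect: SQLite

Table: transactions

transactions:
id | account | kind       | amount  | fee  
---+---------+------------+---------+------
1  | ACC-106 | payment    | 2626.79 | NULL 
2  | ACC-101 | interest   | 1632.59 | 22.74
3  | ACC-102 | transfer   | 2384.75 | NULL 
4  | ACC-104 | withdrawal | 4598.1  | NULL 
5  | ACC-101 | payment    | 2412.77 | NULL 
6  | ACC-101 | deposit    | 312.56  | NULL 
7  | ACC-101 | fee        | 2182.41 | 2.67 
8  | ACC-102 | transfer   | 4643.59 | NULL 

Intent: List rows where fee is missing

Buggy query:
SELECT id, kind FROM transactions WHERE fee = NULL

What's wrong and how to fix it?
Bug: '= NULL' is always unknown in SQL three-valued logic, so no rows match

Fix: Use IS NULL to test for NULL

Corrected query:
SELECT id, kind FROM transactions WHERE fee IS NULL

Result:
id | kind      
---+-----------
1  | payment   
3  | transfer  
4  | withdrawal
5  | payment   
6  | deposit   
8  | transfer  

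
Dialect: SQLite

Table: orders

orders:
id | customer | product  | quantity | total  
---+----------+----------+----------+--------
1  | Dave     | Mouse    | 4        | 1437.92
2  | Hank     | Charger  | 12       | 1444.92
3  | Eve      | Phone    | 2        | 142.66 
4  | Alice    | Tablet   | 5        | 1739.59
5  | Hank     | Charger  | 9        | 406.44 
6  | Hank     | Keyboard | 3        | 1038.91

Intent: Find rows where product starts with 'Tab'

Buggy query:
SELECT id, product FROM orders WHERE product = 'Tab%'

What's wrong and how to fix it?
Bug: '=' compares the literal string including the % character; pattern matching needs LIKE

Fix: Replace '=' with LIKE so 'Tab%' is treated as a pattern

Corrected query:
SELECT id, product FROM orders WHERE product LIKE 'Tab%'

Result:
id | product
---+--------
4  | Tablet 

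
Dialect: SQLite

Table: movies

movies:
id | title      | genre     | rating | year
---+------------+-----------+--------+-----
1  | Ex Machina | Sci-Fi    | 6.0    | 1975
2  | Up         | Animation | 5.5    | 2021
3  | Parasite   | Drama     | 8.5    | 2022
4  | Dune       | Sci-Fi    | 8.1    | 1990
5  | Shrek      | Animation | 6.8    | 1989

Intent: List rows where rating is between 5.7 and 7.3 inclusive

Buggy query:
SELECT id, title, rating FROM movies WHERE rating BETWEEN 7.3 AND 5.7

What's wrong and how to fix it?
Bug: BETWEEN expects the lower bound first; with 7.3 AND 5.7 the range is empty

Fix: Swap the bounds so the smaller value comes first

Corrected query:
SELECT id, title, rating FROM movies WHERE rating BETWEEN 5.7 AND 7.3

Result:
id | title      | rating
---+------------+-------
1  | Ex Machina | 6     
5  | Shrek      | 6.8   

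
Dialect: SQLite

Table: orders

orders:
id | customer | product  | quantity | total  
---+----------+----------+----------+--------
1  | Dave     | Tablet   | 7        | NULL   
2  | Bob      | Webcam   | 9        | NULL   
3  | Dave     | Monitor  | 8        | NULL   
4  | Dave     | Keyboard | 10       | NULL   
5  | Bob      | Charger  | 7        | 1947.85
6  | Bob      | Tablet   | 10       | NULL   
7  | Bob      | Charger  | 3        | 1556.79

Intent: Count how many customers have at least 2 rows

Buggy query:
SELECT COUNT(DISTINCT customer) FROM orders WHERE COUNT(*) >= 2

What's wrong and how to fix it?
Bug: COUNT(*) cannot appear in WHERE; the per-group count doesn't exist yet

Fix: Use a subquery that GROUPs and filters with HAVING, then count its rows

Corrected query:
SELECT COUNT(*) FROM (SELECT customer FROM orders GROUP BY customer HAVING COUNT(*) >= 2)

Result:
COUNT(*)
--------
2       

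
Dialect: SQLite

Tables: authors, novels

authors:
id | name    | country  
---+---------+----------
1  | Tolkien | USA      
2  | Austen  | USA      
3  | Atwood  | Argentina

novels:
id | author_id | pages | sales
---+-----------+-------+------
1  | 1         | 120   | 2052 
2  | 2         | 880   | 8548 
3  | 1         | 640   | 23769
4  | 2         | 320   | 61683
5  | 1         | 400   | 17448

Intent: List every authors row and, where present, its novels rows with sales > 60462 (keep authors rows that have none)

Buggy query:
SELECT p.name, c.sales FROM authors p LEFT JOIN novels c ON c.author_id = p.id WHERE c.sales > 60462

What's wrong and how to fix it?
Bug: Filtering c.sales in WHERE discards the NULL rows produced by LEFT JOIN, turning it into an inner join

Fix: Put 'c.sales > 60462' in the JOIN's ON clause instead of WHERE

Corrected query:
SELECT p.name, c.sales FROM authors p LEFT JOIN novels c ON c.author_id = p.id AND c.sales > 60462

Result:
name    | sales
--------+------
Tolkien | NULL 
Austen  | 61683
Atwood  | NULL 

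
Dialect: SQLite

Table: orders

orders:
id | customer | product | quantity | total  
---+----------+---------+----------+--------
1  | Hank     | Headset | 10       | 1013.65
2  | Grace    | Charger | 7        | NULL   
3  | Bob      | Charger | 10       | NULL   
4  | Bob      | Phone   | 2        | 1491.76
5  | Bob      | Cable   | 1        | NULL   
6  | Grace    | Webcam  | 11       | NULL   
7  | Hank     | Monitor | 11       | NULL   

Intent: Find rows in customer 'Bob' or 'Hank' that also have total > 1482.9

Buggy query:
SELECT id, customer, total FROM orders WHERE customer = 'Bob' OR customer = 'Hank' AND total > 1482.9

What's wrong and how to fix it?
Bug: AND binds tighter than OR, so this parses as customer = 'Bob' OR (customer = 'Hank' AND total > 1482.9)

Fix: Add parentheses around the OR so the AND applies to both alternatives

Corrected query:
SELECT id, customer, total FROM orders WHERE (customer = 'Bob' OR customer = 'Hank') AND total > 1482.9

Result:
id | customer | total  
---+----------+--------
4  | Bob      | 1491.76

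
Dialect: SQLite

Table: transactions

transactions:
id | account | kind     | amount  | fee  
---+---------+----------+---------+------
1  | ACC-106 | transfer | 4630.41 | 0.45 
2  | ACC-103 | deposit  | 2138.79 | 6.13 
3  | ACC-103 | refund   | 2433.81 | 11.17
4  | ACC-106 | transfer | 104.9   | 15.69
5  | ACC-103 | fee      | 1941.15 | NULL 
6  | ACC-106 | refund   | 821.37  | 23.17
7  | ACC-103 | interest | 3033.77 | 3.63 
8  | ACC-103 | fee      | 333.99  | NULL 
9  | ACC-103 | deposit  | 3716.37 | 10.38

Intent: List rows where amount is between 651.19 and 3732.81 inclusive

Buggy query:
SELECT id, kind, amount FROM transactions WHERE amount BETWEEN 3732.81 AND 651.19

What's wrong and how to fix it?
Bug: The bounds are reversed; BETWEEN a AND b requires a <= b to match anything

Fix: Swap the bounds so the smaller value comes first

Corrected query:
SELECT id, kind, amount FROM transactions WHERE amount BETWEEN 651.19 AND 3732.81

Result:
id | kind     | amount 
---+----------+--------
2  | deposit  | 2138.79
3  | refund   | 2433.81
5  | fee      | 1941.15
6  | refund   | 821.37 
7  | interest | 3033.77
9  | deposit  | 3716.37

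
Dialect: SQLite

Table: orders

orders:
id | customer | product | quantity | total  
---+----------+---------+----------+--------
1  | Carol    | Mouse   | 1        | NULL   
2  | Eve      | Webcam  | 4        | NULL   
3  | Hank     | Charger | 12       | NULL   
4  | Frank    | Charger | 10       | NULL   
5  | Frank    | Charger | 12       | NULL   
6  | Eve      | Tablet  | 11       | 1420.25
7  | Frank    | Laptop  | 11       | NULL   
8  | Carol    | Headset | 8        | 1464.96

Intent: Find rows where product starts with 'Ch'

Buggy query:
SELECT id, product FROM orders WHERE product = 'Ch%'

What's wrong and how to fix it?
Bug: '=' compares the literal string including the % character; pattern matching needs LIKE

Fix: Replace '=' with LIKE so 'Ch%' is treated as a pattern

Corrected query:
SELECT id, product FROM orders WHERE product LIKE 'Ch%'

Result:
id | product
---+--------
3  | Charger
4  | Charger
5  | Charger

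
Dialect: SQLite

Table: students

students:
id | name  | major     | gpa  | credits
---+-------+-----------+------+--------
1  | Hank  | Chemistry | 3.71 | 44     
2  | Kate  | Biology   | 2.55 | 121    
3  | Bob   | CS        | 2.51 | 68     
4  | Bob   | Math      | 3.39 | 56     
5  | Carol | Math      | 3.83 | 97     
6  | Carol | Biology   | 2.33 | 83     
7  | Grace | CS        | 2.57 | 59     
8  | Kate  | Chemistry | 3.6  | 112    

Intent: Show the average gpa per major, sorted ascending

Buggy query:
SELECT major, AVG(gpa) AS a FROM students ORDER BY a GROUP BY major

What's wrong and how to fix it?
Bug: GROUP BY must precede ORDER BY

Fix: Move ORDER BY to the end, after GROUP BY

Corrected query:
SELECT major, AVG(gpa) AS a FROM students GROUP BY major ORDER BY a

Result:
major     | a    
----------+------
Biology   | 2.44 
CS        | 2.54 
Math      | 3.61 
Chemistry | 3.655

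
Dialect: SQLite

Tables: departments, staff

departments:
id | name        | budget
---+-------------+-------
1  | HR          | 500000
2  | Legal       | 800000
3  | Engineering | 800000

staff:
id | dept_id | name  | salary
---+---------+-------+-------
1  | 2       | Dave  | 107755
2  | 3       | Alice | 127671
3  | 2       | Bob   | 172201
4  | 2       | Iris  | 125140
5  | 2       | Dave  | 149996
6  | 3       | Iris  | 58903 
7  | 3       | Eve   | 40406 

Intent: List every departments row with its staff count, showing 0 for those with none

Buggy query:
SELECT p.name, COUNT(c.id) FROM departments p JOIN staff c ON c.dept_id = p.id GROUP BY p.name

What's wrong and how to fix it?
Bug: INNER JOIN drops departments rows that have no matching staff rows

Fix: Use LEFT JOIN so parents without children still appear (COUNT(c.id) gives 0)

Corrected query:
SELECT p.name, COUNT(c.id) FROM departments p LEFT JOIN staff c ON c.dept_id = p.id GROUP BY p.name

Result:
name        | COUNT(c.id)
------------+------------
Engineering | 3          
HR          | 0          
Legal       | 4          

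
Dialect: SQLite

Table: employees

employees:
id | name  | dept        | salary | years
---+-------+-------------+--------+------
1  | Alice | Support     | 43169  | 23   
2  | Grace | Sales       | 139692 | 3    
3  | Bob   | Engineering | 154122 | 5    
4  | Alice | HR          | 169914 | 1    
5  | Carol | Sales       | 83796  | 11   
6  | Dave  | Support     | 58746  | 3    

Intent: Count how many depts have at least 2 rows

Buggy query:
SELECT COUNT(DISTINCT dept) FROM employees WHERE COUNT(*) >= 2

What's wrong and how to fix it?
Bug: WHERE filters individual rows, not groups, so a group-level COUNT is invalid there

Fix: Group first with HAVING COUNT(*) >= 2, then COUNT the resulting groups

Corrected query:
SELECT COUNT(*) FROM (SELECT dept FROM employees GROUP BY dept HAVING COUNT(*) >= 2)

Result:
COUNT(*)
--------
2       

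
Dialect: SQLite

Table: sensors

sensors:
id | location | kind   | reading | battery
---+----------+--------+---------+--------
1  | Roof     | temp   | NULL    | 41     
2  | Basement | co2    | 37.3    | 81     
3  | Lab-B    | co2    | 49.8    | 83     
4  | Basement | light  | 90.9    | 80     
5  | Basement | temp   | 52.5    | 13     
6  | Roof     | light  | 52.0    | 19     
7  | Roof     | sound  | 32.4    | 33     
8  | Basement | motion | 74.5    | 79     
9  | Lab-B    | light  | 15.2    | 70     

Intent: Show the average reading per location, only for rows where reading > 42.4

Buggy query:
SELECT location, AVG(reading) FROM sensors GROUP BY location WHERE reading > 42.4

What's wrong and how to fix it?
Bug: WHERE cannot follow GROUP BY

Fix: Place WHERE between FROM and GROUP BY

Corrected query:
SELECT location, AVG(reading) FROM sensors WHERE reading > 42.4 GROUP BY location

Result:
location | AVG(reading)
---------+-------------
Basement | 72.633333   
Lab-B    | 49.8        
Roof     | 52          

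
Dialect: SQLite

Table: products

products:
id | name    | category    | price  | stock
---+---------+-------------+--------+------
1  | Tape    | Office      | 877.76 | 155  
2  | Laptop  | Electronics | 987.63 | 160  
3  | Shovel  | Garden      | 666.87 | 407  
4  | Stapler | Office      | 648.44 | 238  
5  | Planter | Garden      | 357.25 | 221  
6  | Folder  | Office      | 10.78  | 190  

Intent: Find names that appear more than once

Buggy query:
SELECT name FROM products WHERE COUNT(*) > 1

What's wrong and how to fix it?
Bug: WHERE can't reference COUNT(*); aggregates are computed after WHERE

Fix: GROUP BY name, then filter groups with HAVING COUNT(*) > 1

Corrected query:
SELECT name FROM products GROUP BY name HAVING COUNT(*) > 1

Result:
(no rows)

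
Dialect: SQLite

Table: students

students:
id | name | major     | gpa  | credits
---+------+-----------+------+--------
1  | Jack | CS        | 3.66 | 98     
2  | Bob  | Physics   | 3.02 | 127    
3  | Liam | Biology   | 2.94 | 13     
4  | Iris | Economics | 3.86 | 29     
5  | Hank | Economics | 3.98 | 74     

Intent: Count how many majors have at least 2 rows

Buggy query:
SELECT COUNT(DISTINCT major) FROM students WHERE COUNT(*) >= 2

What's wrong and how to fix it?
Bug: COUNT(*) cannot appear in WHERE; the per-group count doesn't exist yet

Fix: Group first with HAVING COUNT(*) >= 2, then COUNT the resulting groups

Corrected query:
SELECT COUNT(*) FROM (SELECT major FROM students GROUP BY major HAVING COUNT(*) >= 2)

Result:
COUNT(*)
--------
1       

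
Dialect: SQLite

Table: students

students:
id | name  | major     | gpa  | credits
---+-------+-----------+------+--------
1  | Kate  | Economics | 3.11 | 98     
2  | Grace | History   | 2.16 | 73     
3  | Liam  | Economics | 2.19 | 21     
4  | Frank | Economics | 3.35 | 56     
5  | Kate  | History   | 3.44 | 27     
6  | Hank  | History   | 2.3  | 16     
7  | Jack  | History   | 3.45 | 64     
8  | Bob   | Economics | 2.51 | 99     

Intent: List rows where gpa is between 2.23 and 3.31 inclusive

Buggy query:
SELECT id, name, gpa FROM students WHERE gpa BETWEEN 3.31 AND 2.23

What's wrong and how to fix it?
Bug: The bounds are reversed; BETWEEN a AND b requires a <= b to match anything

Fix: Write BETWEEN 2.23 AND 3.31

Corrected query:
SELECT id, name, gpa FROM students WHERE gpa BETWEEN 2.23 AND 3.31

Result:
id | name | gpa 
---+------+-----
1  | Kate | 3.11
6  | Hank | 2.3 
8  | Bob  | 2.51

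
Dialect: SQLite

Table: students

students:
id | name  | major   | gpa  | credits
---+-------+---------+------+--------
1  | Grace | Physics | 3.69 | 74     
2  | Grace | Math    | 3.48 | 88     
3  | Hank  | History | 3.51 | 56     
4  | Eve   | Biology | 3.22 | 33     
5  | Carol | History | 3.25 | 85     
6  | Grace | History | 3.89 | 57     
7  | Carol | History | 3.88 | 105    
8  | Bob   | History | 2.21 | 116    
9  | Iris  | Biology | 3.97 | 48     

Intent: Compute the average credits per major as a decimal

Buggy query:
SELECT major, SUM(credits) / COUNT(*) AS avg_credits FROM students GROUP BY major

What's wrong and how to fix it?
Bug: Both operands are integers, so '/' performs integer division and truncates

Fix: Cast one side to REAL so the division keeps the fractional part

Corrected query:
SELECT major, SUM(credits) * 1.0 / COUNT(*) AS avg_credits FROM students GROUP BY major

Result:
major   | avg_credits
--------+------------
Biology | 40.5       
History | 83.8       
Math    | 88         
Physics | 74         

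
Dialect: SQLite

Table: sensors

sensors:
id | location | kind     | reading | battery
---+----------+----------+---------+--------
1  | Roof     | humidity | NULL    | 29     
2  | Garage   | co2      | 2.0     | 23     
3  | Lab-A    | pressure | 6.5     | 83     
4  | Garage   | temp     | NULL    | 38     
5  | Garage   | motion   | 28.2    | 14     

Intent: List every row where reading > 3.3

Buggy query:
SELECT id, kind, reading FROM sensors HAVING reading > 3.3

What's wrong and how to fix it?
Bug: This is a non-aggregate query (no GROUP BY, no aggregates), so in SQLite the HAVING clause is invalid here; a row-level condition belongs in WHERE

Fix: Use WHERE for row-level filtering

Corrected query:
SELECT id, kind, reading FROM sensors WHERE reading > 3.3

Result:
id | kind     | reading
---+----------+--------
3  | pressure | 6.5    
5  | motion   | 28.2   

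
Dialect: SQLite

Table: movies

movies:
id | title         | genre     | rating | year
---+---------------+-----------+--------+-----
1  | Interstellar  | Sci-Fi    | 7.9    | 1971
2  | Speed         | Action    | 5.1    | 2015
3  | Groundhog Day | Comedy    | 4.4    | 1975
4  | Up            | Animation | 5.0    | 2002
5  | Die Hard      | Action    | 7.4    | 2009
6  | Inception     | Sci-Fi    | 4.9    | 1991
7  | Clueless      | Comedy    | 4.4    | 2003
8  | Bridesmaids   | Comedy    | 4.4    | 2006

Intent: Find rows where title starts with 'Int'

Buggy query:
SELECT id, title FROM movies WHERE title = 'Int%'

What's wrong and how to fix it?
Bug: Wildcards only work with LIKE; '=' treats '%' as a literal character

Fix: Use LIKE for wildcard pattern matching

Corrected query:
SELECT id, title FROM movies WHERE title LIKE 'Int%'

Result:
id | title       
---+-------------
1  | Interstellar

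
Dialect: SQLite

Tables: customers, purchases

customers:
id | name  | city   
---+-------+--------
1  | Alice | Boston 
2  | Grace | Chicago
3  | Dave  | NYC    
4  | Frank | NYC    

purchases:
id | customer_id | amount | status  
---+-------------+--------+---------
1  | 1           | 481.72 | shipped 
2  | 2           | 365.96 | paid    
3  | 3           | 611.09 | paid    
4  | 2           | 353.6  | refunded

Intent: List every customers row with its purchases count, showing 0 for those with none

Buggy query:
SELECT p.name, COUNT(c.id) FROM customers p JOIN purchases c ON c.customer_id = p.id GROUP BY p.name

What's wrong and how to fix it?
Bug: An inner join excludes parents with zero children

Fix: Switch to LEFT JOIN to retain unmatched parent rows

Corrected query:
SELECT p.name, COUNT(c.id) FROM customers p LEFT JOIN purchases c ON c.customer_id = p.id GROUP BY p.name

Result:
name  | COUNT(c.id)
------+------------
Alice | 1          
Dave  | 1          
Frank | 0          
Grace | 2          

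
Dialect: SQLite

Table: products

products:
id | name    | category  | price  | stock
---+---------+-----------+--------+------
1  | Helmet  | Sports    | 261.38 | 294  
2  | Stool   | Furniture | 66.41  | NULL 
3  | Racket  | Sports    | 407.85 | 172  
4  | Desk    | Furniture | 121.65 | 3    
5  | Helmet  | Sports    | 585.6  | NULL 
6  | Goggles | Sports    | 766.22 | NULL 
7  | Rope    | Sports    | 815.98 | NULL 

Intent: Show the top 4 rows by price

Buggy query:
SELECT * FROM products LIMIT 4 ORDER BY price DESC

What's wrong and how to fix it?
Bug: ORDER BY cannot follow LIMIT; LIMIT is the final clause

Fix: Sort with ORDER BY, then apply LIMIT

Corrected query:
SELECT * FROM products ORDER BY price DESC LIMIT 4

Result:
id | name    | category | price  | stock
---+---------+----------+--------+------
7  | Rope    | Sports   | 815.98 | NULL 
6  | Goggles | Sports   | 766.22 | NULL 
5  | Helmet  | Sports   | 585.6  | NULL 
3  | Racket  | Sports   | 407.85 | 172  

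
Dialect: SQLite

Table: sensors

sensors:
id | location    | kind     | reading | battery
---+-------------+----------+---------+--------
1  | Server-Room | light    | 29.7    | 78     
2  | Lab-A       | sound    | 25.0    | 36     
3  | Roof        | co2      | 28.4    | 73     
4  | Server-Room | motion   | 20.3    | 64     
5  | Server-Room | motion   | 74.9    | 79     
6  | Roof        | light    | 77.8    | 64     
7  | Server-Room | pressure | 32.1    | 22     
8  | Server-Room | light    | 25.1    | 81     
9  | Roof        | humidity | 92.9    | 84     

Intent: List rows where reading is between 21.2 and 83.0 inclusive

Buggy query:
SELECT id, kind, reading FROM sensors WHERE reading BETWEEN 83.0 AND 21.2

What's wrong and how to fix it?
Bug: BETWEEN expects the lower bound first; with 83.0 AND 21.2 the range is empty

Fix: Swap the bounds so the smaller value comes first

Corrected query:
SELECT id, kind, reading FROM sensors WHERE reading BETWEEN 21.2 AND 83.0

Result:
id | kind     | reading
---+----------+--------
1  | light    | 29.7   
2  | sound    | 25     
3  | co2      | 28.4   
5  | motion   | 74.9   
6  | light    | 77.8   
7  | pressure | 32.1   
8  | light    | 25.1   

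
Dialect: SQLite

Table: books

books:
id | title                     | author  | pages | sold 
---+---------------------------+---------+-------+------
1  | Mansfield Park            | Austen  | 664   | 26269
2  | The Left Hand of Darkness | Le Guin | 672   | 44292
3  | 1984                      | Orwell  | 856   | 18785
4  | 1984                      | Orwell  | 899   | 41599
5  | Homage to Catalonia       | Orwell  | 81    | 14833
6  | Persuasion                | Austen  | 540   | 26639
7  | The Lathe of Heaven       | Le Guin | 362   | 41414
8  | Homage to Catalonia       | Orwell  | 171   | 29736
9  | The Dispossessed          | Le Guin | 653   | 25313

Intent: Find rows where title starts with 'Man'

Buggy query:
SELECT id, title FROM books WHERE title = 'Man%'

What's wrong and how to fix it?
Bug: '=' compares the literal string including the % character; pattern matching needs LIKE

Fix: Replace '=' with LIKE so 'Man%' is treated as a pattern

Corrected query:
SELECT id, title FROM books WHERE title LIKE 'Man%'

Result:
id | title         
---+---------------
1  | Mansfield Park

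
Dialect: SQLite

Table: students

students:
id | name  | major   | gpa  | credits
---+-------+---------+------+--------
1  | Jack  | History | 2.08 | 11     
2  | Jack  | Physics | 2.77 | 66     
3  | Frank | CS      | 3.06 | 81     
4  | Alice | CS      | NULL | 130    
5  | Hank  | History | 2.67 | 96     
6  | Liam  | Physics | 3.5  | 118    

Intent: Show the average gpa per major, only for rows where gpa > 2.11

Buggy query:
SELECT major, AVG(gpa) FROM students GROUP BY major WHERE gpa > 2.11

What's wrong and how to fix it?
Bug: WHERE cannot follow GROUP BY

Fix: Move the WHERE clause before GROUP BY

Corrected query:
SELECT major, AVG(gpa) FROM students WHERE gpa > 2.11 GROUP BY major

Result:
major   | AVG(gpa)
--------+---------
CS      | 3.06    
History | 2.67    
Physics | 3.135   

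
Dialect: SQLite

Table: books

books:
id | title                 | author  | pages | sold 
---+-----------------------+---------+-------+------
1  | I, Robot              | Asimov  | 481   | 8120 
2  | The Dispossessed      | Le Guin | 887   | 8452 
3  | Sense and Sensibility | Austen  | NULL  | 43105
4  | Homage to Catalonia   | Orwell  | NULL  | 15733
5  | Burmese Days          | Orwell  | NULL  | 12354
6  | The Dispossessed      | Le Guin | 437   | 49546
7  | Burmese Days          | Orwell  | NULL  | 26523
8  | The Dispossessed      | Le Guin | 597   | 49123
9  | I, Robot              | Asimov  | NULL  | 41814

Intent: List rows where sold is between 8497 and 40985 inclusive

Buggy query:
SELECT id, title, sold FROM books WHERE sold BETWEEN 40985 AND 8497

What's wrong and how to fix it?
Bug: BETWEEN expects the lower bound first; with 40985 AND 8497 the range is empty

Fix: Write BETWEEN 8497 AND 40985

Corrected query:
SELECT id, title, sold FROM books WHERE sold BETWEEN 8497 AND 40985

Result:
id | title               | sold 
---+---------------------+------
4  | Homage to Catalonia | 15733
5  | Burmese Days        | 12354
7  | Burmese Days        | 26523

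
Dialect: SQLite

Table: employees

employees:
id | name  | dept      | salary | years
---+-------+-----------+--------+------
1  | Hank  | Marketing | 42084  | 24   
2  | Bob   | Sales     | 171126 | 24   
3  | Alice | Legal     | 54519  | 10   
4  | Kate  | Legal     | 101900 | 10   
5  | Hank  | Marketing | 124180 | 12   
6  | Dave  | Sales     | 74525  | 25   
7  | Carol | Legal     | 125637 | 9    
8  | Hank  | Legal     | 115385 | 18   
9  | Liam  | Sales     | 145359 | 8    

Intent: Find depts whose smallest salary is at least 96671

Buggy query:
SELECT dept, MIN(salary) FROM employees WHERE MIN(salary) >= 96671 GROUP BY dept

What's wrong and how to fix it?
Bug: MIN() in WHERE is a misuse of aggregate

Fix: Replace WHERE with HAVING after the GROUP BY

Corrected query:
SELECT dept, MIN(salary) FROM employees GROUP BY dept HAVING MIN(salary) >= 96671

Result:
(no rows)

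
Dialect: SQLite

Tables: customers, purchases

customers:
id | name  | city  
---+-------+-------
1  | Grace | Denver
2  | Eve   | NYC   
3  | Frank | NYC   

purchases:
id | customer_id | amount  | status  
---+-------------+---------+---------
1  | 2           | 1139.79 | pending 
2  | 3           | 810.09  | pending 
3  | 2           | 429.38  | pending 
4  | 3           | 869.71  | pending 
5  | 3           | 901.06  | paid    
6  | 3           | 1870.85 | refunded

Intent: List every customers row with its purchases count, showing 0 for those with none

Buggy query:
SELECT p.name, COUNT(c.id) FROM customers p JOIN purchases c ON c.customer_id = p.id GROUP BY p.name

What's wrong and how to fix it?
Bug: INNER JOIN drops customers rows that have no matching purchases rows

Fix: Switch to LEFT JOIN to retain unmatched parent rows

Corrected query:
SELECT p.name, COUNT(c.id) FROM customers p LEFT JOIN purchases c ON c.customer_id = p.id GROUP BY p.name

Result:
name  | COUNT(c.id)
------+------------
Eve   | 2          
Frank | 4          
Grace | 0          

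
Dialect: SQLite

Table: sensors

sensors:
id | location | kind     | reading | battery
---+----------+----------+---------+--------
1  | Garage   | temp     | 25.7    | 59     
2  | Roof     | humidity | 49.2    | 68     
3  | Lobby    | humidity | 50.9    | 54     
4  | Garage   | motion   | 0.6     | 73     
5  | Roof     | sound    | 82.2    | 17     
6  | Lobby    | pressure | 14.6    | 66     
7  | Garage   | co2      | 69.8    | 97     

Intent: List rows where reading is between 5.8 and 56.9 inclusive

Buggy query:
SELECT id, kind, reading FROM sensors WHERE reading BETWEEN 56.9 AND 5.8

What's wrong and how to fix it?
Bug: BETWEEN expects the lower bound first; with 56.9 AND 5.8 the range is empty

Fix: Swap the bounds so the smaller value comes first

Corrected query:
SELECT id, kind, reading FROM sensors WHERE reading BETWEEN 5.8 AND 56.9

Result:
id | kind     | reading
---+----------+--------
1  | temp     | 25.7   
2  | humidity | 49.2   
3  | humidity | 50.9   
6  | pressure | 14.6   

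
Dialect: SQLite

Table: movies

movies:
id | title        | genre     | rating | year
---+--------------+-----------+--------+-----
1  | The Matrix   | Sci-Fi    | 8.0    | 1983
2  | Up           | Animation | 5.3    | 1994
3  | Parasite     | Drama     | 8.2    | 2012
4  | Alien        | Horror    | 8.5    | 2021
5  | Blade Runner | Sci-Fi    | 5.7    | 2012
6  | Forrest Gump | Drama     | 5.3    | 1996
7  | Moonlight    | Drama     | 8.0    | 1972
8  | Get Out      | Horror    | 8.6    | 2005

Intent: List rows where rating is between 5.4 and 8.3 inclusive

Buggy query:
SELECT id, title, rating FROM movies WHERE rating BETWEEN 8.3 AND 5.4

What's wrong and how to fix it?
Bug: BETWEEN expects the lower bound first; with 8.3 AND 5.4 the range is empty

Fix: Swap the bounds so the smaller value comes first

Corrected query:
SELECT id, title, rating FROM movies WHERE rating BETWEEN 5.4 AND 8.3

Result:
id | title        | rating
---+--------------+-------
1  | The Matrix   | 8     
3  | Parasite     | 8.2   
5  | Blade Runner | 5.7   
7  | Moonlight    | 8     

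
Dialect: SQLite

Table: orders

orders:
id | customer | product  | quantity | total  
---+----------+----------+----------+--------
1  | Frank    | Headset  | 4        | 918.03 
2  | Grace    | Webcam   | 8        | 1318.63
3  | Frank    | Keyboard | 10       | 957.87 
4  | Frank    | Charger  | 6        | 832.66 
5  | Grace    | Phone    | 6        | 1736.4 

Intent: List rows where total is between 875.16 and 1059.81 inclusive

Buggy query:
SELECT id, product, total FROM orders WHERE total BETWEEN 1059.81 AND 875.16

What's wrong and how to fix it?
Bug: The bounds are reversed; BETWEEN a AND b requires a <= b to match anything

Fix: Swap the bounds so the smaller value comes first

Corrected query:
SELECT id, product, total FROM orders WHERE total BETWEEN 875.16 AND 1059.81

Result:
id | product  | total 
---+----------+-------
1  | Headset  | 918.03
3  | Keyboard | 957.87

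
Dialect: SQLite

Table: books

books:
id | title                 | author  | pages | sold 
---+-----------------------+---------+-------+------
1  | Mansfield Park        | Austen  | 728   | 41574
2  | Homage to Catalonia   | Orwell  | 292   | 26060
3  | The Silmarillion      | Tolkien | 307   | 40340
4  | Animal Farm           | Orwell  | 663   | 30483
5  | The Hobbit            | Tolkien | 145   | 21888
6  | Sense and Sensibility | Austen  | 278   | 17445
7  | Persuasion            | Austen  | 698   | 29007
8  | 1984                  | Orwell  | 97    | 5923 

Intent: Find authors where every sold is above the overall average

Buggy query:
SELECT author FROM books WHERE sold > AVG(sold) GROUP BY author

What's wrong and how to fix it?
Bug: AVG() is an aggregate; it can't sit directly in WHERE

Fix: Compute the overall average in a scalar subquery and compare each group's MIN against it in HAVING

Corrected query:
SELECT author FROM books GROUP BY author HAVING MIN(sold) > (SELECT AVG(sold) FROM books)

Result:
(no rows)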